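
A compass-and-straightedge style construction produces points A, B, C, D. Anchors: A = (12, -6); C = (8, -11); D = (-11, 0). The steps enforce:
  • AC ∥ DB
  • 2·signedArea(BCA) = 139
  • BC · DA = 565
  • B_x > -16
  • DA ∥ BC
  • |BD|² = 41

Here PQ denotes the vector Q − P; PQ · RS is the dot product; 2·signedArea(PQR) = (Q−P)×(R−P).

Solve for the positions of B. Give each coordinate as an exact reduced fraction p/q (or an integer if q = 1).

B = (-15, -5)

1. B_x = -15  [DA ∥ BC ∩ AC ∥ DB]
2. B_y = -5  [DA ∥ BC ∩ AC ∥ DB]
   → B = (-15, -5)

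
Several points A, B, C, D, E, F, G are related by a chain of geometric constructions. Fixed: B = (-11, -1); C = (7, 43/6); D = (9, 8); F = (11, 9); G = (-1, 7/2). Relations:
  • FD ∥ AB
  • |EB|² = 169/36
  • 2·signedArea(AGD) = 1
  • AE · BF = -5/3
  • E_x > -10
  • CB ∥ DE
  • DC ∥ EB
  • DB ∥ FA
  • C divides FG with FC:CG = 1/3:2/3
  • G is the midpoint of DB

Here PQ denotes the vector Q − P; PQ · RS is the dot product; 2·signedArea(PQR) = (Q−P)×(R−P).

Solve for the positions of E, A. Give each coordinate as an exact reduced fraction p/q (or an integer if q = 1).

A = (-9, 0)
E = (-9, -1/6)

1. E_x = -9  [DC ∥ EB ∩ CB ∥ DE]
2. E_y = -1/6  [DC ∥ EB ∩ CB ∥ DE]
   → E = (-9, -1/6)
3. A_x = -9  [FD ∥ AB ∩ DB ∥ FA]
4. A_y = 0  [FD ∥ AB ∩ DB ∥ FA]
   → A = (-9, 0)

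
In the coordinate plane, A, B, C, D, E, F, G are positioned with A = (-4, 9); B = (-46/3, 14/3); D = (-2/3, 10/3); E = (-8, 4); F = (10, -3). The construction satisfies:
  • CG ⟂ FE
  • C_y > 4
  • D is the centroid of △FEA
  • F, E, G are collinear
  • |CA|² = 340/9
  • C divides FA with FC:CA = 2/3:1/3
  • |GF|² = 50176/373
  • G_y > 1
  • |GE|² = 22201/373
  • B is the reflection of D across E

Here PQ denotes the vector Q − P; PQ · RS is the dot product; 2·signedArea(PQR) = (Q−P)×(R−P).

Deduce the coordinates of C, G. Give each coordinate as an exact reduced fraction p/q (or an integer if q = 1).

1. C_x = 2/3  [C divides FA with FC:CA = 2/3:1/3]
2. C_y = 5  [C divides FA with FC:CA = 2/3:1/3]
   → C = (2/3, 5)
3. G_x = -302/373  [F, E, G are collinear ∩ CG ⟂ FE]
4. G_y = 449/373  [F, E, G are collinear ∩ CG ⟂ FE]
   → G = (-302/373, 449/373)

C = (2/3, 5)
G = (-302/373, 449/373)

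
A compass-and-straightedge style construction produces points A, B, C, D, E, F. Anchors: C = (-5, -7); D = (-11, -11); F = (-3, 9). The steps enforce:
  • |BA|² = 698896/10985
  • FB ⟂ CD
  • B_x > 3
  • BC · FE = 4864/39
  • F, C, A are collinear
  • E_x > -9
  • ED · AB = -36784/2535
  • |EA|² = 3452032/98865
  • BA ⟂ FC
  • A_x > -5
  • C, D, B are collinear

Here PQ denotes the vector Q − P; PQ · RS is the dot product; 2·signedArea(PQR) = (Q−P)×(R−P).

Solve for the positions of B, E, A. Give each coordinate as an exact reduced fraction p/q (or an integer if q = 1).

A = (-3503/845, -139/845)
B = (49/13, -15/13)
E = (-25/3, -13/3)

1. B_x = 49/13  [C, D, B are collinear ∩ FB ⟂ CD]
2. B_y = -15/13  [C, D, B are collinear ∩ FB ⟂ CD]
   → B = (49/13, -15/13)
3. A_x = -3503/845  [F, C, A are collinear ∩ BA ⟂ FC]
4. A_y = -139/845  [F, C, A are collinear ∩ BA ⟂ FC]
   → A = (-3503/845, -139/845)
5. E_x = -25/3  [ED · AB = -36784/2535 ∩ BC · FE = 4864/39]
6. E_y = -13/3  [ED · AB = -36784/2535 ∩ BC · FE = 4864/39]
   → E = (-25/3, -13/3)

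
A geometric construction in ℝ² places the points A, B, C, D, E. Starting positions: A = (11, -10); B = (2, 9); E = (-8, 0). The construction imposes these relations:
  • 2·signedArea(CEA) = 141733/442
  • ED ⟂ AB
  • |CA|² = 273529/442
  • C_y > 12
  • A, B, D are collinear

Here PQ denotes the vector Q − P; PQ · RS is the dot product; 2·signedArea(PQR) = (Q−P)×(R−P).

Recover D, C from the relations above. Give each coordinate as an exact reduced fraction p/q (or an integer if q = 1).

C = (155/442, 5517/442)
D = (1613/442, 2439/442)

1. D_x = 1613/442  [A, B, D are collinear ∩ ED ⟂ AB]
2. D_y = 2439/442  [A, B, D are collinear ∩ ED ⟂ AB]
   → D = (1613/442, 2439/442)
3. C_x = 155/442  [line 10·x + 19·y + -106373/442 = 0 ∩ |CA|² = 273529/442]
4. C_y = 5517/442  [line 10·x + 19·y + -106373/442 = 0 ∩ |CA|² = 273529/442]
   → C = (155/442, 5517/442)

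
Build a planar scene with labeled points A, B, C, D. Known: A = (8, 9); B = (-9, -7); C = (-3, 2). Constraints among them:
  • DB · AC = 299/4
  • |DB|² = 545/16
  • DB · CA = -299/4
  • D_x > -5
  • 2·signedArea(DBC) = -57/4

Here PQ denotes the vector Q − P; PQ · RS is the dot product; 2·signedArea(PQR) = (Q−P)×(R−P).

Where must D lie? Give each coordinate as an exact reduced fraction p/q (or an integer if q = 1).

D = (-19/4, -3)

1. D_x = -19/4  [DB · AC = 299/4 ∩ 2·signedArea(DBC) = -57/4]
2. D_y = -3  [DB · AC = 299/4 ∩ 2·signedArea(DBC) = -57/4]
   → D = (-19/4, -3)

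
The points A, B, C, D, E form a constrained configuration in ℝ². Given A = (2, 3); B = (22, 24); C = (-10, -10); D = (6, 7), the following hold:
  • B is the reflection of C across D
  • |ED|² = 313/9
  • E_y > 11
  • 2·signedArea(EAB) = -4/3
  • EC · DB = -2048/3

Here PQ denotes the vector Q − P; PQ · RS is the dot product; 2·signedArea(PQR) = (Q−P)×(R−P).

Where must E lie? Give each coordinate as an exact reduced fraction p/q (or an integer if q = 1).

1. E_x = 10  [2·signedArea(EAB) = -4/3 ∩ EC · DB = -2048/3]
2. E_y = 34/3  [2·signedArea(EAB) = -4/3 ∩ EC · DB = -2048/3]
   → E = (10, 34/3)

E = (10, 34/3)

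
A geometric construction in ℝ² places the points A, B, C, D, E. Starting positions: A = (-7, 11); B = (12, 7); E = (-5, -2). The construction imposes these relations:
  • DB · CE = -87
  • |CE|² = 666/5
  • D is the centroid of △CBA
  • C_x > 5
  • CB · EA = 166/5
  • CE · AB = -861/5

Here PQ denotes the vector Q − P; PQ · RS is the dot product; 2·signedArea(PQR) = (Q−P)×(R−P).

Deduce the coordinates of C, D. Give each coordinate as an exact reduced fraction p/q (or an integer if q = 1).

C = (26/5, 17/5)
D = (17/5, 107/15)

1. C_x = 26/5  [CB · EA = 166/5 ∩ CE · AB = -861/5]
2. C_y = 17/5  [CB · EA = 166/5 ∩ CE · AB = -861/5]
   → C = (26/5, 17/5)
3. D_x = 17/5  [D is the centroid of △CBA]
4. D_y = 107/15  [D is the centroid of △CBA]
   → D = (17/5, 107/15)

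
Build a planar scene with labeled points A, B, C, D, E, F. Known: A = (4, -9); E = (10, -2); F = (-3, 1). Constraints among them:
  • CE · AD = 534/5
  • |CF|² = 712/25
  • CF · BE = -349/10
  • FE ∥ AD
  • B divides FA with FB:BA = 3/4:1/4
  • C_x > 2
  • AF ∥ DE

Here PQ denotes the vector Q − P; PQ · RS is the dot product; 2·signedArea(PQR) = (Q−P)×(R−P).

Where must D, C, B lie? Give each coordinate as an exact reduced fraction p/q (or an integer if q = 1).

B = (9/4, -13/2)
C = (11/5, -1/5)
D = (17, -12)

1. D_x = 17  [AF ∥ DE ∩ FE ∥ AD]
2. D_y = -12  [AF ∥ DE ∩ FE ∥ AD]
   → D = (17, -12)
3. C_x = 11/5  [line -13·x + 3·y + 146/5 = 0 ∩ |CF|² = 712/25]
4. C_y = -1/5  [line -13·x + 3·y + 146/5 = 0 ∩ |CF|² = 712/25]
   → C = (11/5, -1/5)
5. B_x = 9/4  [CF · BE = -349/10 ∩ B divides FA with FB:BA = 3/4:1/4]
6. B_y = -13/2  [CF · BE = -349/10 ∩ B divides FA with FB:BA = 3/4:1/4]
   → B = (9/4, -13/2)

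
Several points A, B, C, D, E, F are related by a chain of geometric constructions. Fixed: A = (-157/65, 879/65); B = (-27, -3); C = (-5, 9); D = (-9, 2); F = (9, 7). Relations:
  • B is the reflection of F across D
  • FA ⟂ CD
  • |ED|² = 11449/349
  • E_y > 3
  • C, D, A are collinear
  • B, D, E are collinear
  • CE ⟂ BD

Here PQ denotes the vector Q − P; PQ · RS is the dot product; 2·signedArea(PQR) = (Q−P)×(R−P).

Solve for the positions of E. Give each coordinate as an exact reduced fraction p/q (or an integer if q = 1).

E = (-1215/349, 1233/349)

1. E_x = -1215/349  [B, D, E are collinear ∩ CE ⟂ BD]
2. E_y = 1233/349  [B, D, E are collinear ∩ CE ⟂ BD]
   → E = (-1215/349, 1233/349)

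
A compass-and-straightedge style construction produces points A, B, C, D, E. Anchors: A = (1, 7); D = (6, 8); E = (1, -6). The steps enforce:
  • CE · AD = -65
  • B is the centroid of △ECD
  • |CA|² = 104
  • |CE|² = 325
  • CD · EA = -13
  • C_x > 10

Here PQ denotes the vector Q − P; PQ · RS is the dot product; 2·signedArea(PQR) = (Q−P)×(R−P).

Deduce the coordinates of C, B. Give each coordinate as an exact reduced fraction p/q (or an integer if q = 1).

1. C_x = 11  [CE · AD = -65 ∩ CD · EA = -13]
2. C_y = 9  [CE · AD = -65 ∩ CD · EA = -13]
   → C = (11, 9)
3. B_x = 6  [B is the centroid of △ECD]
4. B_y = 11/3  [B is the centroid of △ECD]
   → B = (6, 11/3)

B = (6, 11/3)
C = (11, 9)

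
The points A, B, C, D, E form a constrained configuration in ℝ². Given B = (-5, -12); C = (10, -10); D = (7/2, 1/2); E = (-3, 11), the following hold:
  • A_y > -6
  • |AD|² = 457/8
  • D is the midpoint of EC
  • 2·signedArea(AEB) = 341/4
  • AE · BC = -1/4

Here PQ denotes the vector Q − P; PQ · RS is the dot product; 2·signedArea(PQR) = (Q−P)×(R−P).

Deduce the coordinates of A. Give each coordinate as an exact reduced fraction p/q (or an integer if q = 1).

1. A_x = -3/4  [2·signedArea(AEB) = 341/4 ∩ AE · BC = -1/4]
2. A_y = -23/4  [2·signedArea(AEB) = 341/4 ∩ AE · BC = -1/4]
   → A = (-3/4, -23/4)

A = (-3/4, -23/4)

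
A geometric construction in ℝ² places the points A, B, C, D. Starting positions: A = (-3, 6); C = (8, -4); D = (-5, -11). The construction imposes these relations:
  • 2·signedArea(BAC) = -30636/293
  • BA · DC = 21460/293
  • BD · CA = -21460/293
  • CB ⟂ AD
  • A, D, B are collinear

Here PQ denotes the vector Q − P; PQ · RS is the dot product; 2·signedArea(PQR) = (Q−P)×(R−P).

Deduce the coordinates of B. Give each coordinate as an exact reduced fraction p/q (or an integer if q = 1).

B = (-1175/293, -758/293)

1. B_x = -1175/293  [A, D, B are collinear ∩ CB ⟂ AD]
2. B_y = -758/293  [A, D, B are collinear ∩ CB ⟂ AD]
   → B = (-1175/293, -758/293)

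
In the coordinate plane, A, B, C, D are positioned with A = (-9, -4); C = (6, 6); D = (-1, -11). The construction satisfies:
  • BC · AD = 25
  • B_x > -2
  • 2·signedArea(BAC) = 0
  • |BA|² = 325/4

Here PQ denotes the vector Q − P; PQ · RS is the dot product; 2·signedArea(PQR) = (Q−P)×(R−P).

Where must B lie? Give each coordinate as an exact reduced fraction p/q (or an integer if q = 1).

1. B_x = -3/2  [2·signedArea(BAC) = 0 ∩ BC · AD = 25]
2. B_y = 1  [2·signedArea(BAC) = 0 ∩ BC · AD = 25]
   → B = (-3/2, 1)

B = (-3/2, 1)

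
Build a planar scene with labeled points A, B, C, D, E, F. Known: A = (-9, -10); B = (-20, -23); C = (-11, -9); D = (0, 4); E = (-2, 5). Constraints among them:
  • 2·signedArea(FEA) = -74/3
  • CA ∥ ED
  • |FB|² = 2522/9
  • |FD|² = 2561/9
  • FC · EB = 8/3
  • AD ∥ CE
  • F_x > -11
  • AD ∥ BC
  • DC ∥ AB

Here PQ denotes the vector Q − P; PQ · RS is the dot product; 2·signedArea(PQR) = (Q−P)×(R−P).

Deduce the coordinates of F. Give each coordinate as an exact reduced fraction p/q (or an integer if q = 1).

F = (-31/3, -28/3)

1. F_x = -31/3  [2·signedArea(FEA) = -74/3 ∩ FC · EB = 8/3]
2. F_y = -28/3  [2·signedArea(FEA) = -74/3 ∩ FC · EB = 8/3]
   → F = (-31/3, -28/3)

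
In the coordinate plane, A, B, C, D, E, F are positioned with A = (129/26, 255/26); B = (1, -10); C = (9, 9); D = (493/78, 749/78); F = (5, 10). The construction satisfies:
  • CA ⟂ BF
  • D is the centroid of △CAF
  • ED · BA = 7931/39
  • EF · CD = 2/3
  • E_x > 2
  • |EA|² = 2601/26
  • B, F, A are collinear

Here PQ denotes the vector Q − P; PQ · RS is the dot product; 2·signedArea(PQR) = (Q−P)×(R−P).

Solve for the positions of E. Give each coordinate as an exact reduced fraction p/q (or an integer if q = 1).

E = (3, 0)

1. E_x = 3  [ED · BA = 7931/39 ∩ EF · CD = 2/3]
2. E_y = 0  [ED · BA = 7931/39 ∩ EF · CD = 2/3]
   → E = (3, 0)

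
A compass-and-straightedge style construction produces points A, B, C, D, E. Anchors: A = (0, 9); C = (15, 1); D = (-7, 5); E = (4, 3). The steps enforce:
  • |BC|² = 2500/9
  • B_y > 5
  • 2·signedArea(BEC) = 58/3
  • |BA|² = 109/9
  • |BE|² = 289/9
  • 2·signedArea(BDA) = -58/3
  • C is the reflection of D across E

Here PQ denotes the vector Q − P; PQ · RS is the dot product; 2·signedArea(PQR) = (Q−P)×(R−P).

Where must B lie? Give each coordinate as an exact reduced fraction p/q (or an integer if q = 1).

B = (-1, 17/3)

1. B_x = -1  [2·signedArea(BEC) = 58/3 ∩ 2·signedArea(BDA) = -58/3]
2. B_y = 17/3  [2·signedArea(BEC) = 58/3 ∩ 2·signedArea(BDA) = -58/3]
   → B = (-1, 17/3)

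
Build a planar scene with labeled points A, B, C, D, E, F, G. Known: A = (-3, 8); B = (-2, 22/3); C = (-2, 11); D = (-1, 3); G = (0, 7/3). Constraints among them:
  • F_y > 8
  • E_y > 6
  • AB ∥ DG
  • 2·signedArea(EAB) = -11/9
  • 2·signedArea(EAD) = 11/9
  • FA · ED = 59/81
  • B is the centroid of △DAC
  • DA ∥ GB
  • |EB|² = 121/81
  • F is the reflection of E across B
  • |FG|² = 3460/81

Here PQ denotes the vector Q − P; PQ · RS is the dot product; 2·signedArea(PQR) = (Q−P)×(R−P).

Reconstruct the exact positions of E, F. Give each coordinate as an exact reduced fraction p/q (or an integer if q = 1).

1. E_x = -2  [2·signedArea(EAB) = -11/9 ∩ 2·signedArea(EAD) = 11/9]
2. E_y = 55/9  [2·signedArea(EAB) = -11/9 ∩ 2·signedArea(EAD) = 11/9]
   → E = (-2, 55/9)
3. F_x = -2  [F is the reflection of E across B]
4. F_y = 77/9  [F is the reflection of E across B]
   → F = (-2, 77/9)

E = (-2, 55/9)
F = (-2, 77/9)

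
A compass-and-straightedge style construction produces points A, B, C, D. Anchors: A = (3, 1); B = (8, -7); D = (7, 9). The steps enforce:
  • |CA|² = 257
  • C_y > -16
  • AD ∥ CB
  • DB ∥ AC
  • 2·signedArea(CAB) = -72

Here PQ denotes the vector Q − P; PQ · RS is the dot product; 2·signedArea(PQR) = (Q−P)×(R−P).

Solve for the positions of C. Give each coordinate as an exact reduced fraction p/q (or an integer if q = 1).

1. C_x = 4  [AD ∥ CB ∩ DB ∥ AC]
2. C_y = -15  [AD ∥ CB ∩ DB ∥ AC]
   → C = (4, -15)

C = (4, -15)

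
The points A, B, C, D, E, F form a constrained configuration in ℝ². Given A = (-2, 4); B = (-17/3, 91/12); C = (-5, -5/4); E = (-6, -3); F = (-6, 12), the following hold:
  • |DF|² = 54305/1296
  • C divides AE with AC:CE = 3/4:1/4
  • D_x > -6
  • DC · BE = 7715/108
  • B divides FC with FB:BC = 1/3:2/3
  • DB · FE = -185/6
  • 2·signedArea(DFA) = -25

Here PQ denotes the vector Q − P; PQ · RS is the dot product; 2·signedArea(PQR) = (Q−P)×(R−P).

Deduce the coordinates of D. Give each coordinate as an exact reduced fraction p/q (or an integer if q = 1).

D = (-53/9, 199/36)

1. D_x = -53/9  [DB · FE = -185/6 ∩ DC · BE = 7715/108]
2. D_y = 199/36  [DB · FE = -185/6 ∩ DC · BE = 7715/108]
   → D = (-53/9, 199/36)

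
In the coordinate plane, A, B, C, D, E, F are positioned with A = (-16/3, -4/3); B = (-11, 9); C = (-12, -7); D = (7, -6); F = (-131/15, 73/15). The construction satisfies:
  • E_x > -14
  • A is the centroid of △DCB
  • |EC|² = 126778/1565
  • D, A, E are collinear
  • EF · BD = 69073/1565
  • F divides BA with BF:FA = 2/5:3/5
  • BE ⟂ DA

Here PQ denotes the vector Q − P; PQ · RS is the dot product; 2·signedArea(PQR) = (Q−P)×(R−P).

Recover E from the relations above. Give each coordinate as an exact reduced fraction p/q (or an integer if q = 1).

1. E_x = -21457/1565  [D, A, E are collinear ∩ BE ⟂ DA]
2. E_y = 2874/1565  [D, A, E are collinear ∩ BE ⟂ DA]
   → E = (-21457/1565, 2874/1565)

E = (-21457/1565, 2874/1565)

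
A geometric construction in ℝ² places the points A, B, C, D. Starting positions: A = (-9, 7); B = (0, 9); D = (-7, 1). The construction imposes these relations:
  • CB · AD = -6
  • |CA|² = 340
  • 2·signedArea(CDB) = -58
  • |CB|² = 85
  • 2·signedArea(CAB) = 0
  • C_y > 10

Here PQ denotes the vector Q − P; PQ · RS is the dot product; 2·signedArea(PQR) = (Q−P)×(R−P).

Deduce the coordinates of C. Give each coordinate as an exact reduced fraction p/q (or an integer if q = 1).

C = (9, 11)

1. C_x = 9  [2·signedArea(CAB) = 0 ∩ 2·signedArea(CDB) = -58]
2. C_y = 11  [2·signedArea(CAB) = 0 ∩ 2·signedArea(CDB) = -58]
   → C = (9, 11)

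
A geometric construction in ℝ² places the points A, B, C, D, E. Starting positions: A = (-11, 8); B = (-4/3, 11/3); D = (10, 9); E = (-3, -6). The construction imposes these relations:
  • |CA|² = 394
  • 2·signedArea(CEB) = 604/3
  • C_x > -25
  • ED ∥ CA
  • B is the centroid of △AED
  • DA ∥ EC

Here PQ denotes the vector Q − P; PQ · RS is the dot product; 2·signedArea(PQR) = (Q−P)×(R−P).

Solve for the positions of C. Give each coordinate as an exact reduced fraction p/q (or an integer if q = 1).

1. C_x = -24  [ED ∥ CA ∩ DA ∥ EC]
2. C_y = -7  [ED ∥ CA ∩ DA ∥ EC]
   → C = (-24, -7)

C = (-24, -7)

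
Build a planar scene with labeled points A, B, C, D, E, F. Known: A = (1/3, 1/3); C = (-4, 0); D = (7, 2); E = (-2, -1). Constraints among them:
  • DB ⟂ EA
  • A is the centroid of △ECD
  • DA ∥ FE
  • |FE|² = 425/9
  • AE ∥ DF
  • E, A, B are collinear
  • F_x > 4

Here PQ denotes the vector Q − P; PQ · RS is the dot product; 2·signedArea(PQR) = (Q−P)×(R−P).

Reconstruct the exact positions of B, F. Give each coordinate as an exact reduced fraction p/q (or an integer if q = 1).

1. B_x = 79/13  [E, A, B are collinear ∩ DB ⟂ EA]
2. B_y = 47/13  [E, A, B are collinear ∩ DB ⟂ EA]
   → B = (79/13, 47/13)
3. F_x = 14/3  [DA ∥ FE ∩ AE ∥ DF]
4. F_y = 2/3  [DA ∥ FE ∩ AE ∥ DF]
   → F = (14/3, 2/3)

B = (79/13, 47/13)
F = (14/3, 2/3)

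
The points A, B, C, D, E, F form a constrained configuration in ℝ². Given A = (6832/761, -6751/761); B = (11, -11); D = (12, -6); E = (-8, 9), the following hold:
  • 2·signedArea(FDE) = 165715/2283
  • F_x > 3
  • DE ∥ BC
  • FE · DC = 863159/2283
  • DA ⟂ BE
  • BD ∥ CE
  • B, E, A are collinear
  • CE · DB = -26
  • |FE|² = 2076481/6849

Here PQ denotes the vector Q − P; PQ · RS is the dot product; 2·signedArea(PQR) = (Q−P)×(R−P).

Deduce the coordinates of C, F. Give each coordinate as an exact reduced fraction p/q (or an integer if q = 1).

C = (-9, 4)
F = (9115/2283, -8273/2283)

1. C_x = -9  [BD ∥ CE ∩ DE ∥ BC]
2. C_y = 4  [BD ∥ CE ∩ DE ∥ BC]
   → C = (-9, 4)
3. F_x = 9115/2283  [2·signedArea(FDE) = 165715/2283 ∩ FE · DC = 863159/2283]
4. F_y = -8273/2283  [2·signedArea(FDE) = 165715/2283 ∩ FE · DC = 863159/2283]
   → F = (9115/2283, -8273/2283)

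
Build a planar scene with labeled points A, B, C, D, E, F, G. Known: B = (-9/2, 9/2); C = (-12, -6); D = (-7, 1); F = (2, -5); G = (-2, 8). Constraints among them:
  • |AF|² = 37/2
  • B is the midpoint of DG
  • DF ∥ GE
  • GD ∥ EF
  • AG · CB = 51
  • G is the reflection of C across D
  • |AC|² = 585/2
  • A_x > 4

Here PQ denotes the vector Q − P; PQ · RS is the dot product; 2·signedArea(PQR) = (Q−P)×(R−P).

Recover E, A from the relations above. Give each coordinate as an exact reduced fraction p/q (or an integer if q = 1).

1. E_x = 7  [GD ∥ EF ∩ DF ∥ GE]
2. E_y = 2  [GD ∥ EF ∩ DF ∥ GE]
   → E = (7, 2)
3. A_x = 9/2  [line -15/2·x + -21/2·y + 18 = 0 ∩ |AC|² = 585/2]
4. A_y = -3/2  [line -15/2·x + -21/2·y + 18 = 0 ∩ |AC|² = 585/2]
   → A = (9/2, -3/2)

A = (9/2, -3/2)
E = (7, 2)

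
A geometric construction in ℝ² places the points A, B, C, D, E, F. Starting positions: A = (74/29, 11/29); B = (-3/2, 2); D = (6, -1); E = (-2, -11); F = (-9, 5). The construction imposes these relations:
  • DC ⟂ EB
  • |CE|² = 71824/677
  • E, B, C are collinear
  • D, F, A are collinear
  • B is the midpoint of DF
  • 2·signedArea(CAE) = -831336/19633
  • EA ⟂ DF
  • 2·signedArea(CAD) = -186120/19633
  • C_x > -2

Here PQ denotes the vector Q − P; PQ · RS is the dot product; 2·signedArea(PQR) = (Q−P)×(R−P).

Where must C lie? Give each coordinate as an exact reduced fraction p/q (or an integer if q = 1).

C = (-1086/677, -479/677)

1. C_x = -1086/677  [E, B, C are collinear ∩ DC ⟂ EB]
2. C_y = -479/677  [E, B, C are collinear ∩ DC ⟂ EB]
   → C = (-1086/677, -479/677)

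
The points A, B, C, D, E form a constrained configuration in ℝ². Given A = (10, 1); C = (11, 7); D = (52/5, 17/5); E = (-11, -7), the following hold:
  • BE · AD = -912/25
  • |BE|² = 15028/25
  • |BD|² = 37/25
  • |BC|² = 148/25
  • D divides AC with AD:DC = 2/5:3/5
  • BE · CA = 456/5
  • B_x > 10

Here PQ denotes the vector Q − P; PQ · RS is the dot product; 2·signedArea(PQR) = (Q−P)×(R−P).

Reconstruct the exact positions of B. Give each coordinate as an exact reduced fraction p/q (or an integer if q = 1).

B = (53/5, 23/5)

1. B_x = 53/5  [line 1·x + 6·y + -191/5 = 0 ∩ |BE|² = 15028/25]
2. B_y = 23/5  [line 1·x + 6·y + -191/5 = 0 ∩ |BE|² = 15028/25]
   → B = (53/5, 23/5)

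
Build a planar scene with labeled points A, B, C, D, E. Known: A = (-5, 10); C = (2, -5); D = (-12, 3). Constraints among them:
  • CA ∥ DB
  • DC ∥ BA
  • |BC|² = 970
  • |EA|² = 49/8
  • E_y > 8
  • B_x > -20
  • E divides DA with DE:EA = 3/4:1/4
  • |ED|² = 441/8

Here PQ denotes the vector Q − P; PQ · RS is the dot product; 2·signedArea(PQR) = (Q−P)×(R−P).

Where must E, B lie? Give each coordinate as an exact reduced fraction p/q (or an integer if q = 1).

1. E_x = -27/4  [E divides DA with DE:EA = 3/4:1/4]
2. E_y = 33/4  [E divides DA with DE:EA = 3/4:1/4]
   → E = (-27/4, 33/4)
3. B_x = -19  [DC ∥ BA ∩ CA ∥ DB]
4. B_y = 18  [DC ∥ BA ∩ CA ∥ DB]
   → B = (-19, 18)

B = (-19, 18)
E = (-27/4, 33/4)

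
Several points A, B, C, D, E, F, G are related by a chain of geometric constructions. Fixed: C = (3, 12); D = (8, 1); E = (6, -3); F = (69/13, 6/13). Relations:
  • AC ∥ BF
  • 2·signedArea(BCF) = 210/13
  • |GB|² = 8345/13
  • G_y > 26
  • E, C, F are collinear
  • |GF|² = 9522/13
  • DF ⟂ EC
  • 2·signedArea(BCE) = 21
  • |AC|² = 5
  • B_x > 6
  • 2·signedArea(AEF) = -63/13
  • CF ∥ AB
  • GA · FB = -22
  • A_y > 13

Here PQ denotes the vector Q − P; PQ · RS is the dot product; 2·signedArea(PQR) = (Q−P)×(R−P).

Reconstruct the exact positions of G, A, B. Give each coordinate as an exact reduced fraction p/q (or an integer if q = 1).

1. A_x = 4  [line -45/13·x + -9/13·y + 306/13 = 0 ∩ |AC|² = 5]
2. A_y = 14  [line -45/13·x + -9/13·y + 306/13 = 0 ∩ |AC|² = 5]
   → A = (4, 14)
3. B_x = 82/13  [AC ∥ BF ∩ CF ∥ AB]
4. B_y = 32/13  [AC ∥ BF ∩ CF ∥ AB]
   → B = (82/13, 32/13)
5. G_x = 0  [line -1·x + -2·y + 54 = 0 ∩ |GF|² = 9522/13]
6. G_y = 27  [line -1·x + -2·y + 54 = 0 ∩ |GF|² = 9522/13]
   → G = (0, 27)

A = (4, 14)
B = (82/13, 32/13)
G = (0, 27)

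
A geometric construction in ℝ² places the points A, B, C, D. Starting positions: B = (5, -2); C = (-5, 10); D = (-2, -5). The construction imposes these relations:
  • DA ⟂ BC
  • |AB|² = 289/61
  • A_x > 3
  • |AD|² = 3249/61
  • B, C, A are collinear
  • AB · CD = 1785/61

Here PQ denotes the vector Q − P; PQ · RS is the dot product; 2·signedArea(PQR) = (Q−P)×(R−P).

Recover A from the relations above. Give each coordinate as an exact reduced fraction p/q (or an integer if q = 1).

A = (220/61, -20/61)

1. A_x = 220/61  [B, C, A are collinear ∩ DA ⟂ BC]
2. A_y = -20/61  [B, C, A are collinear ∩ DA ⟂ BC]
   → A = (220/61, -20/61)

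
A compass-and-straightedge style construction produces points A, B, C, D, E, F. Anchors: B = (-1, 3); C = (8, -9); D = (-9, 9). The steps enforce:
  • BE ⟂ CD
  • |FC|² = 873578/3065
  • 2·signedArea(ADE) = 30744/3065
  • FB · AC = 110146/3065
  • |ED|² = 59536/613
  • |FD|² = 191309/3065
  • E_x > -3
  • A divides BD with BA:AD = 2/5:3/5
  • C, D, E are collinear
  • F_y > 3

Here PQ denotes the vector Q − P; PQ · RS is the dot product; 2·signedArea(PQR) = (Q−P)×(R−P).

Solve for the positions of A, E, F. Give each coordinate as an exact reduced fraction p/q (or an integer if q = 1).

1. A_x = -21/5  [A divides BD with BA:AD = 2/5:3/5]
2. A_y = 27/5  [A divides BD with BA:AD = 2/5:3/5]
   → A = (-21/5, 27/5)
3. E_x = -1369/613  [C, D, E are collinear ∩ BE ⟂ CD]
4. E_y = 1125/613  [C, D, E are collinear ∩ BE ⟂ CD]
   → E = (-1369/613, 1125/613)
5. F_x = -9859/3065  [line -61/5·x + 72/5·y + -279947/3065 = 0 ∩ |FD|² = 191309/3065]
6. F_y = 11088/3065  [line -61/5·x + 72/5·y + -279947/3065 = 0 ∩ |FD|² = 191309/3065]
   → F = (-9859/3065, 11088/3065)

A = (-21/5, 27/5)
E = (-1369/613, 1125/613)
F = (-9859/3065, 11088/3065)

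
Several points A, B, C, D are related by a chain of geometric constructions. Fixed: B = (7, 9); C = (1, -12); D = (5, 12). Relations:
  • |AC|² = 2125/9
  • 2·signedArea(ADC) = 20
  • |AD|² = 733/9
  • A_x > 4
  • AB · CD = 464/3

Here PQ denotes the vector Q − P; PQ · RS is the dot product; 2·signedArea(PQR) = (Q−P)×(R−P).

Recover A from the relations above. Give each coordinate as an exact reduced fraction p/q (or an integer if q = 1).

A = (13/3, 3)

1. A_x = 13/3  [2·signedArea(ADC) = 20 ∩ AB · CD = 464/3]
2. A_y = 3  [2·signedArea(ADC) = 20 ∩ AB · CD = 464/3]
   → A = (13/3, 3)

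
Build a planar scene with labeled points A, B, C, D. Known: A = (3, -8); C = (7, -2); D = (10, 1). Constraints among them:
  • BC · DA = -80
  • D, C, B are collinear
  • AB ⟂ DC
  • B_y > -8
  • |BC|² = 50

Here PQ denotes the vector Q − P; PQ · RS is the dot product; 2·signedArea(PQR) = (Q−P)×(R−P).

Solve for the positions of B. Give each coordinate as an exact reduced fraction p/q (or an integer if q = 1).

B = (2, -7)

1. B_x = 2  [D, C, B are collinear ∩ AB ⟂ DC]
2. B_y = -7  [D, C, B are collinear ∩ AB ⟂ DC]
   → B = (2, -7)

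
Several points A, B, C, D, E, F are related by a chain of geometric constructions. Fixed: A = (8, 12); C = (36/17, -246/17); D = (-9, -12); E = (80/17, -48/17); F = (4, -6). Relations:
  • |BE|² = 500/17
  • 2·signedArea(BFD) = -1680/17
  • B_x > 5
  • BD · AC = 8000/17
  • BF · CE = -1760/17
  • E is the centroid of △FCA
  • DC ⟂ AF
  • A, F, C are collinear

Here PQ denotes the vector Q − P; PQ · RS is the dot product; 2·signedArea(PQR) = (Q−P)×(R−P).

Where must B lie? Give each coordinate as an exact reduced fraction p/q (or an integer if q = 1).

B = (100/17, 42/17)

1. B_x = 100/17  [BD · AC = 8000/17 ∩ 2·signedArea(BFD) = -1680/17]
2. B_y = 42/17  [BD · AC = 8000/17 ∩ 2·signedArea(BFD) = -1680/17]
   → B = (100/17, 42/17)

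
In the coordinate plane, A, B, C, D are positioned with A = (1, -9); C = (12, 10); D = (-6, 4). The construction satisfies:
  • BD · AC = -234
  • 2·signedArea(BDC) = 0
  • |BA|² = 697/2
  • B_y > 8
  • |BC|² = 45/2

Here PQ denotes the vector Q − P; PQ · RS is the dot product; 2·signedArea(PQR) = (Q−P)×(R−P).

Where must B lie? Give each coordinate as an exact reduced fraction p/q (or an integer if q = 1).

1. B_x = 15/2  [2·signedArea(BDC) = 0 ∩ BD · AC = -234]
2. B_y = 17/2  [2·signedArea(BDC) = 0 ∩ BD · AC = -234]
   → B = (15/2, 17/2)

B = (15/2, 17/2)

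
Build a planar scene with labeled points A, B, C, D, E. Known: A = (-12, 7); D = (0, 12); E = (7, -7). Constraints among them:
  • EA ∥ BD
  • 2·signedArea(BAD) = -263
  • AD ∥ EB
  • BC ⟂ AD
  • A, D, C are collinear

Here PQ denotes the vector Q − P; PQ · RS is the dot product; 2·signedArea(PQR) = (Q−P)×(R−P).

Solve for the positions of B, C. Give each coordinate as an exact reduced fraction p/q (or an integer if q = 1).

B = (19, -2)
C = (1896/169, 2818/169)

1. B_x = 19  [EA ∥ BD ∩ AD ∥ EB]
2. B_y = -2  [EA ∥ BD ∩ AD ∥ EB]
   → B = (19, -2)
3. C_x = 1896/169  [A, D, C are collinear ∩ BC ⟂ AD]
4. C_y = 2818/169  [A, D, C are collinear ∩ BC ⟂ AD]
   → C = (1896/169, 2818/169)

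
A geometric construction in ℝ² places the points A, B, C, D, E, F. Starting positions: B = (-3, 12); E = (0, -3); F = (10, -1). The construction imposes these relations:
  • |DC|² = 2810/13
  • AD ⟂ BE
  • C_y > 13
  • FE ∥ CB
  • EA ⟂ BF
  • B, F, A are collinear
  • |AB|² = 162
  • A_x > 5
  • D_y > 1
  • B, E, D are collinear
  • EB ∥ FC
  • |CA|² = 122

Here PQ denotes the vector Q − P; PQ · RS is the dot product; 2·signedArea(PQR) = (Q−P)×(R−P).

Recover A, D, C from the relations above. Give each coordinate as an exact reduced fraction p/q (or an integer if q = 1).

A = (6, 3)
C = (7, 14)
D = (-12/13, 21/13)

1. A_x = 6  [B, F, A are collinear ∩ EA ⟂ BF]
2. A_y = 3  [B, F, A are collinear ∩ EA ⟂ BF]
   → A = (6, 3)
3. D_x = -12/13  [B, E, D are collinear ∩ AD ⟂ BE]
4. D_y = 21/13  [B, E, D are collinear ∩ AD ⟂ BE]
   → D = (-12/13, 21/13)
5. C_x = 7  [FE ∥ CB ∩ EB ∥ FC]
6. C_y = 14  [FE ∥ CB ∩ EB ∥ FC]
   → C = (7, 14)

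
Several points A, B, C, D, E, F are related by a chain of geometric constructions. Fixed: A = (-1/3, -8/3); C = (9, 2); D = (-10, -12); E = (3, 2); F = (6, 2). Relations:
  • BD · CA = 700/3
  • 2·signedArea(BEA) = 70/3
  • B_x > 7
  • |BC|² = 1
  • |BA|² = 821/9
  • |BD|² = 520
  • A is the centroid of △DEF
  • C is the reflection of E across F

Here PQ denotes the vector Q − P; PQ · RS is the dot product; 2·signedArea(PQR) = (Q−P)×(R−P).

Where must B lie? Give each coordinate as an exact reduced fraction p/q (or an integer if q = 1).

B = (8, 2)

1. B_x = 8  [2·signedArea(BEA) = 70/3 ∩ BD · CA = 700/3]
2. B_y = 2  [2·signedArea(BEA) = 70/3 ∩ BD · CA = 700/3]
   → B = (8, 2)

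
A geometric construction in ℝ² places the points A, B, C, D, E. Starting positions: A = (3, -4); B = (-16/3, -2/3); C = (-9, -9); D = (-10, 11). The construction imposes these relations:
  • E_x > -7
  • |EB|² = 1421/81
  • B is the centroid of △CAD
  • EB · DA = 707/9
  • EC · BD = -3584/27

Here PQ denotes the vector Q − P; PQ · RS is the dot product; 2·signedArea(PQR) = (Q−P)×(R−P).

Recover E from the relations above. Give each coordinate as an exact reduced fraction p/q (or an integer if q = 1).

E = (-62/9, 29/9)

1. E_x = -62/9  [EB · DA = 707/9 ∩ EC · BD = -3584/27]
2. E_y = 29/9  [EB · DA = 707/9 ∩ EC · BD = -3584/27]
   → E = (-62/9, 29/9)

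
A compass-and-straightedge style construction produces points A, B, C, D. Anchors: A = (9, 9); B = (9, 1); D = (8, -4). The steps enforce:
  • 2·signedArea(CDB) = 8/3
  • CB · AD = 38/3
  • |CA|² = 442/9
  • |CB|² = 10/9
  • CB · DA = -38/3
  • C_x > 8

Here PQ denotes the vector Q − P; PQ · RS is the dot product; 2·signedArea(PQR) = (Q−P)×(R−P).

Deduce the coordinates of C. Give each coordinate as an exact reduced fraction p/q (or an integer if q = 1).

1. C_x = 26/3  [2·signedArea(CDB) = 8/3 ∩ CB · DA = -38/3]
2. C_y = 2  [2·signedArea(CDB) = 8/3 ∩ CB · DA = -38/3]
   → C = (26/3, 2)

C = (26/3, 2)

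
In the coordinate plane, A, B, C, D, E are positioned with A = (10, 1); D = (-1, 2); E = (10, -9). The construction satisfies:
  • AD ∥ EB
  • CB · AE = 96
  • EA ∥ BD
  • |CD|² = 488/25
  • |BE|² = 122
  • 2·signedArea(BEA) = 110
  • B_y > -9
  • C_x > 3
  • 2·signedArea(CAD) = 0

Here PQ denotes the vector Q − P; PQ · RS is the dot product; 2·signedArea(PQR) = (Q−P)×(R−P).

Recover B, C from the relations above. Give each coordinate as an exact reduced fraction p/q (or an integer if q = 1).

1. B_x = -1  [EA ∥ BD ∩ AD ∥ EB]
2. B_y = -8  [EA ∥ BD ∩ AD ∥ EB]
   → B = (-1, -8)
3. C_x = 17/5  [2·signedArea(CAD) = 0 ∩ CB · AE = 96]
4. C_y = 8/5  [2·signedArea(CAD) = 0 ∩ CB · AE = 96]
   → C = (17/5, 8/5)

B = (-1, -8)
C = (17/5, 8/5)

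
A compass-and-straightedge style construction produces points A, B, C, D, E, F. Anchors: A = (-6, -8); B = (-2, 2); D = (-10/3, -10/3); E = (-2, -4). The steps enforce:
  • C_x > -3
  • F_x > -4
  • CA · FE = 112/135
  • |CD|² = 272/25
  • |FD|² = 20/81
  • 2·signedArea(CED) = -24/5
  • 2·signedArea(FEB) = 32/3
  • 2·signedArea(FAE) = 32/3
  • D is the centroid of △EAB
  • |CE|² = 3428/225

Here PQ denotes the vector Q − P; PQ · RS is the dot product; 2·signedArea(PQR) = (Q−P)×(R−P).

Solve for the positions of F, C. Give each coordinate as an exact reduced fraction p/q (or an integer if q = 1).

C = (-38/15, -2/15)
F = (-34/9, -28/9)

1. F_x = -34/9  [2·signedArea(FAE) = 32/3 ∩ 2·signedArea(FEB) = 32/3]
2. F_y = -28/9  [2·signedArea(FAE) = 32/3 ∩ 2·signedArea(FEB) = 32/3]
   → F = (-34/9, -28/9)
3. C_x = -38/15  [2·signedArea(CED) = -24/5 ∩ CA · FE = 112/135]
4. C_y = -2/15  [2·signedArea(CED) = -24/5 ∩ CA · FE = 112/135]
   → C = (-38/15, -2/15)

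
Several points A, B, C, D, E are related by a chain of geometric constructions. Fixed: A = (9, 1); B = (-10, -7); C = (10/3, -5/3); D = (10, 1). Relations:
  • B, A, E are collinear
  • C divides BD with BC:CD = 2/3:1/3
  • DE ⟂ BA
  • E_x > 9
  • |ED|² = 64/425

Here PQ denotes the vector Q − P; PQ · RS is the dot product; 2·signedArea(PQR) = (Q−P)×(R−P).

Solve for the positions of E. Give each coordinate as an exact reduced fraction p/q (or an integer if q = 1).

E = (4186/425, 577/425)

1. E_x = 4186/425  [B, A, E are collinear ∩ DE ⟂ BA]
2. E_y = 577/425  [B, A, E are collinear ∩ DE ⟂ BA]
   → E = (4186/425, 577/425)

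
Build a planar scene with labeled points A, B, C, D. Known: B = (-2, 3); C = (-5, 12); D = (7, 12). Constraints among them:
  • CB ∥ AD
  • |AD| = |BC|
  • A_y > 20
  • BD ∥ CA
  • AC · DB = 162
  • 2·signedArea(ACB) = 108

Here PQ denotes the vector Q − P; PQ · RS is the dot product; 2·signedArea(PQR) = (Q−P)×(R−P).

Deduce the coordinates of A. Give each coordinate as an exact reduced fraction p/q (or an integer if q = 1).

1. A_x = 4  [CB ∥ AD ∩ BD ∥ CA]
2. A_y = 21  [CB ∥ AD ∩ BD ∥ CA]
   → A = (4, 21)

A = (4, 21)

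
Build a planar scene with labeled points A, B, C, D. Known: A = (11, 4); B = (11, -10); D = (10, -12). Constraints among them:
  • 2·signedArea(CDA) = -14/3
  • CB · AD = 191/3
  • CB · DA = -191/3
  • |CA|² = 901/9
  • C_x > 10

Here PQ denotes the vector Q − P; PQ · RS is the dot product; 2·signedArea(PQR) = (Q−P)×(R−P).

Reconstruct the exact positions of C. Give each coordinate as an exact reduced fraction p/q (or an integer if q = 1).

1. C_x = 32/3  [2·signedArea(CDA) = -14/3 ∩ CB · AD = 191/3]
2. C_y = -6  [2·signedArea(CDA) = -14/3 ∩ CB · AD = 191/3]
   → C = (32/3, -6)

C = (32/3, -6)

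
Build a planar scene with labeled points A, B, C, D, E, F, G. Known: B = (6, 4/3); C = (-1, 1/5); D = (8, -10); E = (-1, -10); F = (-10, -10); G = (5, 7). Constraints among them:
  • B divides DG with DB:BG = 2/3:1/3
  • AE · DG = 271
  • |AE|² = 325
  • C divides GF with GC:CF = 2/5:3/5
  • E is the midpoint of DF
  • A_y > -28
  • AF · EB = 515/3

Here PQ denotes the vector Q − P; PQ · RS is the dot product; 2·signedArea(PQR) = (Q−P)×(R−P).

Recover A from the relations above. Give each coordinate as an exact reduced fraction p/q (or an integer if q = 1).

A = (-7, -27)

1. A_x = -7  [AE · DG = 271 ∩ AF · EB = 515/3]
2. A_y = -27  [AE · DG = 271 ∩ AF · EB = 515/3]
   → A = (-7, -27)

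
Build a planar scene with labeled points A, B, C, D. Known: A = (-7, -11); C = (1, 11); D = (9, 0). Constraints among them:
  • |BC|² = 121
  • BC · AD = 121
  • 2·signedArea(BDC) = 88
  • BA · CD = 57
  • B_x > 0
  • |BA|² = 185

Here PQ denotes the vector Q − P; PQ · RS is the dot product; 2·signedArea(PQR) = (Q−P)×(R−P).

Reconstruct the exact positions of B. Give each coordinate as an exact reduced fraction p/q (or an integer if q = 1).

1. B_x = 1  [BC · AD = 121 ∩ 2·signedArea(BDC) = 88]
2. B_y = 0  [BC · AD = 121 ∩ 2·signedArea(BDC) = 88]
   → B = (1, 0)

B = (1, 0)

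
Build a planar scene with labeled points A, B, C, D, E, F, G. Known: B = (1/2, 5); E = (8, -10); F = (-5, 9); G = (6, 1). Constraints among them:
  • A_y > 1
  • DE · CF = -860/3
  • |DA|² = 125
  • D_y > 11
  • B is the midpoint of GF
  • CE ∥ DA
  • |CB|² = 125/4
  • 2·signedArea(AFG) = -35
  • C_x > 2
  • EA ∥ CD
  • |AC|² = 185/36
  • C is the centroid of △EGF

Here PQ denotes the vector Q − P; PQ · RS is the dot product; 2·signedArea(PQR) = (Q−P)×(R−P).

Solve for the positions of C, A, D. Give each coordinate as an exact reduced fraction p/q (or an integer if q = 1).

1. C_x = 3  [C is the centroid of △EGF]
2. C_y = 0  [C is the centroid of △EGF]
   → C = (3, 0)
3. A_x = 7/6  [line 8·x + 11·y + -24 = 0 ∩ |AC|² = 185/36]
4. A_y = 4/3  [line 8·x + 11·y + -24 = 0 ∩ |AC|² = 185/36]
   → A = (7/6, 4/3)
5. D_x = -23/6  [CE ∥ DA ∩ EA ∥ CD]
6. D_y = 34/3  [CE ∥ DA ∩ EA ∥ CD]
   → D = (-23/6, 34/3)

A = (7/6, 4/3)
C = (3, 0)
D = (-23/6, 34/3)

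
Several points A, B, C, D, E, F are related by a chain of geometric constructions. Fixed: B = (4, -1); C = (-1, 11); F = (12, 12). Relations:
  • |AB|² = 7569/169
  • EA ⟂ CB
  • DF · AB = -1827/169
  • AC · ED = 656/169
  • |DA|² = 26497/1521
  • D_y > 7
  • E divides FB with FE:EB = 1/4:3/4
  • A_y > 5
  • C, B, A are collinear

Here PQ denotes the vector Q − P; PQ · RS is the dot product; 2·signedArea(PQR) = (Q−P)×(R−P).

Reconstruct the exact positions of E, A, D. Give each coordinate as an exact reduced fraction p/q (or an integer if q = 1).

A = (241/169, 875/169)
D = (5, 22/3)
E = (10, 35/4)

1. E_x = 10  [E divides FB with FE:EB = 1/4:3/4]
2. E_y = 35/4  [E divides FB with FE:EB = 1/4:3/4]
   → E = (10, 35/4)
3. A_x = 241/169  [C, B, A are collinear ∩ EA ⟂ CB]
4. A_y = 875/169  [C, B, A are collinear ∩ EA ⟂ CB]
   → A = (241/169, 875/169)
5. D_x = 5  [line -435/169·x + 1044/169·y + -5481/169 = 0 ∩ |DA|² = 26497/1521]
6. D_y = 22/3  [line -435/169·x + 1044/169·y + -5481/169 = 0 ∩ |DA|² = 26497/1521]
   → D = (5, 22/3)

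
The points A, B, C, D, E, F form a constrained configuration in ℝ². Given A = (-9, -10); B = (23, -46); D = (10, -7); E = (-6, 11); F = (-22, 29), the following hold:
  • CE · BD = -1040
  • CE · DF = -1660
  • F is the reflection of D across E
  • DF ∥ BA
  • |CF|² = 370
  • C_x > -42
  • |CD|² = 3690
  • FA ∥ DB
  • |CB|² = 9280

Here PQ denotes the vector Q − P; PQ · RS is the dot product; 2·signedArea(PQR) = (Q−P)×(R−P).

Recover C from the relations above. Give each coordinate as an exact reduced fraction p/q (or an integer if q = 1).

C = (-41, 26)

1. C_x = -41  [CE · BD = -1040 ∩ CE · DF = -1660]
2. C_y = 26  [CE · BD = -1040 ∩ CE · DF = -1660]
   → C = (-41, 26)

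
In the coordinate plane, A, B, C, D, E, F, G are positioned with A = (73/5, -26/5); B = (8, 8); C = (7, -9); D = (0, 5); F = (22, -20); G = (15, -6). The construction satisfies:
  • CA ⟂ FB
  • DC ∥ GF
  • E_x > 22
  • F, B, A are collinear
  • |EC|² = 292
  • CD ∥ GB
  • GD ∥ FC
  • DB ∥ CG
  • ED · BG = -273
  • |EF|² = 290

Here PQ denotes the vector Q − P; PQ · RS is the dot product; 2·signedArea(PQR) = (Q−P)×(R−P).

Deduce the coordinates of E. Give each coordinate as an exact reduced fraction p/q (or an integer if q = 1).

E = (23, -3)

1. E_x = 23  [line -7·x + 14·y + 203 = 0 ∩ |EF|² = 290]
2. E_y = -3  [line -7·x + 14·y + 203 = 0 ∩ |EF|² = 290]
   → E = (23, -3)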